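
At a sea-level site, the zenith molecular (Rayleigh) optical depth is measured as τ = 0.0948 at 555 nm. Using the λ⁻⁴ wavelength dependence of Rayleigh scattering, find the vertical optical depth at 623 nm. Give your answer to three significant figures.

0.0597

τ(623 nm) = τ(555 nm) × (555/623)⁴ = 0.0948 × (0.8909)⁴ = 0.0948 × 0.6298 = 0.0597.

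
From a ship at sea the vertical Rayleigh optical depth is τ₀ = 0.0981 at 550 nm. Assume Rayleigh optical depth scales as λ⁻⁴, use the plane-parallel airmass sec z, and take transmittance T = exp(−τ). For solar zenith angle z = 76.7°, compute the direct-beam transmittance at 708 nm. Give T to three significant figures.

sec 76.7° = 4.3469.
τ = 0.0981 × (550/708)⁴ × 4.3469 = 0.0981 × 0.3642 × 4.3469 = 0.1553.
T = exp(−0.1553) = 0.8562.

0.856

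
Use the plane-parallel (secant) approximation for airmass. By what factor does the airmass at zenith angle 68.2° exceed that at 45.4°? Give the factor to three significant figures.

1.89

X(68.2°)/X(45.4°) = sec 68.2° / sec 45.4° = cos 45.4° / cos 68.2° = 0.7022/0.3714 = 1.8907.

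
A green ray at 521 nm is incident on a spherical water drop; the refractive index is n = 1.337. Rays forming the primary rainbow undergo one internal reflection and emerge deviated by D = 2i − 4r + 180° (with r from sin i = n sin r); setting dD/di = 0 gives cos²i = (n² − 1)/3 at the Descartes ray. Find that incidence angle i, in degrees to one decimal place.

cos²i = (1.337² − 1)/3 = (1.78757 − 1)/3 = 0.26252.
cos i = 0.51237, so i = 59.178°.

59.2°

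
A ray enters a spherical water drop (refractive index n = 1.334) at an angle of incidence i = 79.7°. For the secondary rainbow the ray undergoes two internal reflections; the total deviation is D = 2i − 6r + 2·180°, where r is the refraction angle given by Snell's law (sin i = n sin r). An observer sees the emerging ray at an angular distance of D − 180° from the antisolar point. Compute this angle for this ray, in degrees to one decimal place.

sin r = sin 79.7° / 1.334 = 0.9839/1.334 = 0.7375; r = 47.52°.
D = 2·79.7° − 6·47.52° + 2·180° = 159.40° − 285.14° + 360° = 234.26°.
Angle from antisolar point = D − 180° = 54.26°.

54.3°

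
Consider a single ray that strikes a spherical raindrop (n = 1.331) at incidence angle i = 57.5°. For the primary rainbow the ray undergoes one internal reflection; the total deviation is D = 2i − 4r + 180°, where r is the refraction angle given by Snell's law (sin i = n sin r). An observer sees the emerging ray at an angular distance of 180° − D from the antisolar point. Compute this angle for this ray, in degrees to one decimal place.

42.3°

sin r = sin 57.5° / 1.331 = 0.8434/1.331 = 0.6337; r = 39.32°.
D = 2·57.5° − 4·39.32° + 180° = 115.00° − 157.28° + 180° = 137.72°.
Angle from antisolar point = 180° − D = 42.28°.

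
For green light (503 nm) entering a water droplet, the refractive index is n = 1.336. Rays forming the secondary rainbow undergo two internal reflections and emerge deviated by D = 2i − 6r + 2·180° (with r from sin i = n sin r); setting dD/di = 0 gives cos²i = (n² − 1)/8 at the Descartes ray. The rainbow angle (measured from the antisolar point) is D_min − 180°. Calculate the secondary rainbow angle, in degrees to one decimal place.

51.7°

cos²i = (1.78490 − 1)/8 = 0.09811; i = arccos(0.31323) = 71.746°.
sin r = sin 71.746°/1.336 = 0.71084; r = 45.303°.
D_min = 2·71.746° − 6·45.303° + 360° = 231.674°.
Rainbow angle = D_min − 180° = 51.674°.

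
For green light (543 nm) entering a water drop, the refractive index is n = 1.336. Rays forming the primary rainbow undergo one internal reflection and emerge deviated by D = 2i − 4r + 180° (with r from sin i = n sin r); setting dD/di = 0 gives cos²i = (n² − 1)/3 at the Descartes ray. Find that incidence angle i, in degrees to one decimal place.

59.2°

cos²i = (1.336² − 1)/3 = (1.78490 − 1)/3 = 0.26163.
cos i = 0.51150, so i = 59.236°.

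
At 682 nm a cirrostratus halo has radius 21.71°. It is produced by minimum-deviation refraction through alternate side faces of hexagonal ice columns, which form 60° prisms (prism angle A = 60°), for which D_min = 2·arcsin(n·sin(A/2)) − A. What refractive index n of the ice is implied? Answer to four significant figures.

Rearranging: n = sin((D_min + A)/2) / sin(A/2).
(D_min + A)/2 = (21.71° + 60°)/2 = 40.855°.
n = sin 40.855° / sin 30° = 0.6541 / 0.5000 = 1.3083.

1.308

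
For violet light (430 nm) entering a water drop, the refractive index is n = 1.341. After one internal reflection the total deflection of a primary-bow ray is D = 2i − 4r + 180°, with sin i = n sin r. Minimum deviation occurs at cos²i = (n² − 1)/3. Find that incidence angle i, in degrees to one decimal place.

cos²i = (1.341² − 1)/3 = (1.79828 − 1)/3 = 0.26609.
cos i = 0.51584, so i = 58.946°.

58.9°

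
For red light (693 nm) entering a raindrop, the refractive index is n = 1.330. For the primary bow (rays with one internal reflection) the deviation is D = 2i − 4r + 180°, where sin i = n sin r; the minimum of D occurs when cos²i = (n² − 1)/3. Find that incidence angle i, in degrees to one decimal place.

59.6°

cos²i = (1.330² − 1)/3 = (1.76890 − 1)/3 = 0.25630.
cos i = 0.50626, so i = 59.585°.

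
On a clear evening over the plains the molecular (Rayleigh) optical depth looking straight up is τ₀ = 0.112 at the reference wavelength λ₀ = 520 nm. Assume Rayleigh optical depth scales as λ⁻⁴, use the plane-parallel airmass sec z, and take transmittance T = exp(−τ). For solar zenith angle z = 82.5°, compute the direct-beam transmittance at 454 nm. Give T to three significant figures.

sec 82.5° = 7.6613.
τ = 0.112 × (520/454)⁴ × 7.6613 = 0.112 × 1.7210 × 7.6613 = 1.4768.
T = exp(−1.4768) = 0.2284.

0.228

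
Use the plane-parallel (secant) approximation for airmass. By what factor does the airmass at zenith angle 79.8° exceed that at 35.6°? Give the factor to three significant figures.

4.59

X(79.8°)/X(35.6°) = sec 79.8° / sec 35.6° = cos 35.6° / cos 79.8° = 0.8131/0.1771 = 4.5916.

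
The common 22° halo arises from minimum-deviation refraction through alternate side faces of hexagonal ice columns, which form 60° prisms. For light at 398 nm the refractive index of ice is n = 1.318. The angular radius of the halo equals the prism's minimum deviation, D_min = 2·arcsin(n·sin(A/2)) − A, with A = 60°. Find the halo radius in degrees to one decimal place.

22.4°

n·sin(A/2) = 1.318 × sin 30° = 1.318 × 0.5000 = 0.6590.
D_min = 2·arcsin(0.6590) − 60° = 2 × 41.224° − 60° = 22.447°.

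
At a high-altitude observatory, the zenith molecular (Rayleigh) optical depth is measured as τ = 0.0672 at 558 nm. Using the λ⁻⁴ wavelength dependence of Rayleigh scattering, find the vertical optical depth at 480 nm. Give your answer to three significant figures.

0.123

τ(480 nm) = τ(558 nm) × (558/480)⁴ = 0.0672 × (1.1625)⁴ = 0.0672 × 1.8263 = 0.1227.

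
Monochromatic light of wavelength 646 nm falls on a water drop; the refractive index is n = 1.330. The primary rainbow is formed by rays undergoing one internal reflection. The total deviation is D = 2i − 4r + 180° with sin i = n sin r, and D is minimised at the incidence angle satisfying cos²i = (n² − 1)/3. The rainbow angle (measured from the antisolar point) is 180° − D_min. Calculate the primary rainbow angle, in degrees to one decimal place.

cos²i = (1.76890 − 1)/3 = 0.25630; i = arccos(0.50626) = 59.585°.
sin r = sin 59.585°/1.330 = 0.64841; r = 40.422°.
D_min = 2·59.585° − 4·40.422° + 180° = 137.484°.
Rainbow angle = 180° − D_min = 42.516°.

42.5°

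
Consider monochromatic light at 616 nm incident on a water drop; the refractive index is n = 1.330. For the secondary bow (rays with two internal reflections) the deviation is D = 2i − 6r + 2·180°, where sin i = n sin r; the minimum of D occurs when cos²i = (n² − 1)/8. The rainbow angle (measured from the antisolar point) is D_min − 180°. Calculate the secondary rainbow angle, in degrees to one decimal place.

50.1°

cos²i = (1.76890 − 1)/8 = 0.09611; i = arccos(0.31002) = 71.940°.
sin r = sin 71.940°/1.330 = 0.71483; r = 45.630°.
D_min = 2·71.940° − 6·45.630° + 360° = 230.101°.
Rainbow angle = D_min − 180° = 50.101°.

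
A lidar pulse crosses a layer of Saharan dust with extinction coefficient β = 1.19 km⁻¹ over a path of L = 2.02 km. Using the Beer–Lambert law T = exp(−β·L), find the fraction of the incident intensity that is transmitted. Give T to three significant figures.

0.0904

τ = β·L = 1.19 × 2.02 = 2.4038.
T = exp(−2.4038) = 0.0904.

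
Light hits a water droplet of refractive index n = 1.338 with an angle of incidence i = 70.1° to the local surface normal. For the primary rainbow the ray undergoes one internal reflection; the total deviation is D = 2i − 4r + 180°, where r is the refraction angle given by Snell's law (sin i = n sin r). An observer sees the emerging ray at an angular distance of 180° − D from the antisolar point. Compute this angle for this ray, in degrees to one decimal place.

38.4°

sin r = sin 70.1° / 1.338 = 0.9403/1.338 = 0.7028; r = 44.65°.
D = 2·70.1° − 4·44.65° + 180° = 140.20° − 178.59° + 180° = 141.61°.
Angle from antisolar point = 180° − D = 38.39°.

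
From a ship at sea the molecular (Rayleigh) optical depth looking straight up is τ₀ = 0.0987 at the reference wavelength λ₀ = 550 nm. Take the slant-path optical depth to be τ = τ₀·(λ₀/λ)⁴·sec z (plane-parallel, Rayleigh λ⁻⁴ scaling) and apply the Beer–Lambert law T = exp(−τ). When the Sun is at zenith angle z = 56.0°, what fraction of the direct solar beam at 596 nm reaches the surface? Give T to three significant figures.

0.880

sec 56.0° = 1.7883.
τ = 0.0987 × (550/596)⁴ × 1.7883 = 0.0987 × 0.7252 × 1.7883 = 0.1280.
T = exp(−0.1280) = 0.8799.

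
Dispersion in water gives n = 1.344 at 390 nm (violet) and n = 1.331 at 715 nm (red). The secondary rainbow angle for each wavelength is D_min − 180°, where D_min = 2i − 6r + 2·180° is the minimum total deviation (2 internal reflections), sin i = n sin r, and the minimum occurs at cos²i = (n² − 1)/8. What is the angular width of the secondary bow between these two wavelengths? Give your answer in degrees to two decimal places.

At 390 nm (n = 1.344): cos²i = 0.10079 → i = 71.490°, r = 44.874°, D_min = 233.733°, rainbow angle = 53.733°.
At 715 nm (n = 1.331): cos²i = 0.09645 → i = 71.907°, r = 45.575°, D_min = 230.365°, rainbow angle = 50.365°.
Angular width = |53.733° − 50.365°| = 3.368°.

3.37°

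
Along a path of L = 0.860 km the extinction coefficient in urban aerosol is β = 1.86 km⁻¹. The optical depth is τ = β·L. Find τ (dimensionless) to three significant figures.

τ = β·L = 1.86 × 0.860 = 1.5996.

1.60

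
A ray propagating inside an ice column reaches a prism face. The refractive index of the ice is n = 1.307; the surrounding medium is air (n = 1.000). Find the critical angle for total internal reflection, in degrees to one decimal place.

sin θ_c = n_air / n = 1.000 / 1.307 = 0.7651.
θ_c = arcsin(0.7651) = 49.92°.

49.9°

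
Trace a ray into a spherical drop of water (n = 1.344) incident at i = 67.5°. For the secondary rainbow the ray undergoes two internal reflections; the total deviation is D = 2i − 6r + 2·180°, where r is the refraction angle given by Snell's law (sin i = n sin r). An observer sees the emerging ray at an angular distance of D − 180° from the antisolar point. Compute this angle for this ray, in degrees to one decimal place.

54.4°

sin r = sin 67.5° / 1.344 = 0.9239/1.344 = 0.6874; r = 43.43°.
D = 2·67.5° − 6·43.43° + 2·180° = 135.00° − 260.55° + 360° = 234.45°.
Angle from antisolar point = D − 180° = 54.45°.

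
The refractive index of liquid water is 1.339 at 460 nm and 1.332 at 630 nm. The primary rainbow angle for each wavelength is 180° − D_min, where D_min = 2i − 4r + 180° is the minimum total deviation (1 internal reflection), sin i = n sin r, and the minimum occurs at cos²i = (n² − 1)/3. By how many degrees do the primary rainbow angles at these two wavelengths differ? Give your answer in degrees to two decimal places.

1.01°

At 460 nm (n = 1.339): cos²i = 0.26431 → i = 59.062°, r = 39.834°, D_min = 138.786°, rainbow angle = 41.214°.
At 630 nm (n = 1.332): cos²i = 0.25807 → i = 59.469°, r = 40.290°, D_min = 137.776°, rainbow angle = 42.224°.
Angular width = |41.214° − 42.224°| = 1.010°.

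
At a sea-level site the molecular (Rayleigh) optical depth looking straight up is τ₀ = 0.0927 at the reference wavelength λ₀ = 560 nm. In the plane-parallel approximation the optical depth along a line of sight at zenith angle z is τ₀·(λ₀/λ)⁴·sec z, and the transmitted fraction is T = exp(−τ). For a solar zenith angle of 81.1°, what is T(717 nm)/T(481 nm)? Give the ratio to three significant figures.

2.41

Airmass: sec 81.1° = 6.4637.
τ(717 nm) = 0.0927 × (560/717)⁴ × 6.4637 = 0.0927 × 0.3721 × 6.4637 = 0.2230.
τ(481 nm) = 0.0927 × (560/481)⁴ × 6.4637 = 0.0927 × 1.8373 × 6.4637 = 1.1009.
T(717)/T(481) = exp(τ_B − τ_A) = exp(0.8779) = 2.4058.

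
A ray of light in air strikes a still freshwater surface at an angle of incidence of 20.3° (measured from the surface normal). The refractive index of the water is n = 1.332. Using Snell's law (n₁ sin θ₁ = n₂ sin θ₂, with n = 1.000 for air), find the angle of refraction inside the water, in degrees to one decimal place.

15.1°

Snell: sin θ_r = sin θ_i / n = sin 20.3° / 1.332 = 0.3469 / 1.332 = 0.2605.
θ_r = arcsin(0.2605) = 15.10°.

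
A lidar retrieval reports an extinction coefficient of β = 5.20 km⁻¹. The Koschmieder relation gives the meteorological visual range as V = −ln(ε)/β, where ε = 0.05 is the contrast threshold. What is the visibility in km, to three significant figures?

0.576 km

V = −ln(0.05) / 5.20 = 2.996 / 5.20 = 0.5761 km.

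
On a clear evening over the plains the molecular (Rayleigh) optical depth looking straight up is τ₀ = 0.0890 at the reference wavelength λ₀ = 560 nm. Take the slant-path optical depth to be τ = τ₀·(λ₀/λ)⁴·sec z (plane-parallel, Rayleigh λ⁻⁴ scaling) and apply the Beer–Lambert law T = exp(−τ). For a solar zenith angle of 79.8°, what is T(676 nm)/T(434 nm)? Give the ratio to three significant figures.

3.18

Airmass: sec 79.8° = 5.6470.
τ(676 nm) = 0.0890 × (560/676)⁴ × 5.6470 = 0.0890 × 0.4709 × 5.6470 = 0.2367.
τ(434 nm) = 0.0890 × (560/434)⁴ × 5.6470 = 0.0890 × 2.7720 × 5.6470 = 1.3932.
T(676)/T(434) = exp(τ_B − τ_A) = exp(1.1565) = 3.1787.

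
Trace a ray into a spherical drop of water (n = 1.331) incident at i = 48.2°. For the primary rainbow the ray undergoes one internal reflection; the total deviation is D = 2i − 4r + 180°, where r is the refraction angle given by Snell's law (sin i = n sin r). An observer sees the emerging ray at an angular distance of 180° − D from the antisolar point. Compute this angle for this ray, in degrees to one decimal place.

39.8°

sin r = sin 48.2° / 1.331 = 0.7455/1.331 = 0.5601; r = 34.06°.
D = 2·48.2° − 4·34.06° + 180° = 96.40° − 136.25° + 180° = 140.15°.
Angle from antisolar point = 180° − D = 39.85°.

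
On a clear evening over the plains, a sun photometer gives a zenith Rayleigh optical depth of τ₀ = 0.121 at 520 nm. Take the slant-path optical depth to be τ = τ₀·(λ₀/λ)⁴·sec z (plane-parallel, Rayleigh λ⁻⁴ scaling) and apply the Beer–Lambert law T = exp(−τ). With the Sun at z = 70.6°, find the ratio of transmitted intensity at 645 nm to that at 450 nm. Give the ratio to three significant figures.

Airmass: sec 70.6° = 3.0106.
τ(645 nm) = 0.121 × (520/645)⁴ × 3.0106 = 0.121 × 0.4224 × 3.0106 = 0.1539.
τ(450 nm) = 0.121 × (520/450)⁴ × 3.0106 = 0.121 × 1.7830 × 3.0106 = 0.6495.
T(645)/T(450) = exp(τ_B − τ_A) = exp(0.4956) = 1.6415.

1.64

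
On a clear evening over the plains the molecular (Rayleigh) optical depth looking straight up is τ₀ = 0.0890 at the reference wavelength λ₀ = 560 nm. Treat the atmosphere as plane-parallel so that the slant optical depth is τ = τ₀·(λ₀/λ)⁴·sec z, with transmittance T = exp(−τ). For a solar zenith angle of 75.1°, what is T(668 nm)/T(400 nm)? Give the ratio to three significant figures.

3.19

Airmass: sec 75.1° = 3.8890.
τ(668 nm) = 0.0890 × (560/668)⁴ × 3.8890 = 0.0890 × 0.4939 × 3.8890 = 0.1710.
τ(400 nm) = 0.0890 × (560/400)⁴ × 3.8890 = 0.0890 × 3.8416 × 3.8890 = 1.3297.
T(668)/T(400) = exp(τ_B − τ_A) = exp(1.1587) = 3.1858.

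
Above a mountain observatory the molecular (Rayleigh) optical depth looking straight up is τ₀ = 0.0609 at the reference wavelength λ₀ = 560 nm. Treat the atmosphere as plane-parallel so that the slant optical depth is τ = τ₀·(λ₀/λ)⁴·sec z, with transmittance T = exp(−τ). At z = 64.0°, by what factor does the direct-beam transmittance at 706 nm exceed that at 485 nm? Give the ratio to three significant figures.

1.21

Airmass: sec 64.0° = 2.2812.
τ(706 nm) = 0.0609 × (560/706)⁴ × 2.2812 = 0.0609 × 0.3959 × 2.2812 = 0.0550.
τ(485 nm) = 0.0609 × (560/485)⁴ × 2.2812 = 0.0609 × 1.7774 × 2.2812 = 0.2469.
T(706)/T(485) = exp(τ_B − τ_A) = exp(0.1919) = 1.2116.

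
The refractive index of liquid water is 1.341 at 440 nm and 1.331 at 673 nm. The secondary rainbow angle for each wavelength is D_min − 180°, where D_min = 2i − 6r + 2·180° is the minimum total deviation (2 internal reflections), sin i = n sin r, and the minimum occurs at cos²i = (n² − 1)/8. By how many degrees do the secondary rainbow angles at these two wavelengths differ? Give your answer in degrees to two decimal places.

2.60°

At 440 nm (n = 1.341): cos²i = 0.09979 → i = 71.586°, r = 45.034°, D_min = 232.966°, rainbow angle = 52.966°.
At 673 nm (n = 1.331): cos²i = 0.09645 → i = 71.907°, r = 45.575°, D_min = 230.365°, rainbow angle = 50.365°.
Angular width = |52.966° − 50.365°| = 2.601°.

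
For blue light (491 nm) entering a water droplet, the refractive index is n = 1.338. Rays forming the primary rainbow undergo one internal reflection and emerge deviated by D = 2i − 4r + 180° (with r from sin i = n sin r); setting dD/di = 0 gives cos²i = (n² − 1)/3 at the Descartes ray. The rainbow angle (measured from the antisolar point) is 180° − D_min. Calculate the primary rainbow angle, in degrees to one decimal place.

41.4°

cos²i = (1.79024 − 1)/3 = 0.26341; i = arccos(0.51324) = 59.120°.
sin r = sin 59.120°/1.338 = 0.64144; r = 39.899°.
D_min = 2·59.120° − 4·39.899° + 180° = 138.643°.
Rainbow angle = 180° − D_min = 41.357°.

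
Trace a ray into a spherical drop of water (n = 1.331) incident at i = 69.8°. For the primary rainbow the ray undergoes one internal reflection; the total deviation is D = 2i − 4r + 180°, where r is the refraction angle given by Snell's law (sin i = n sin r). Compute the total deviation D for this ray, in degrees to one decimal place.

sin r = sin 69.8° / 1.331 = 0.9385/1.331 = 0.7051; r = 44.84°.
D = 2·69.8° − 4·44.84° + 180° = 139.60° − 179.35° + 180° = 140.25°.

140.2°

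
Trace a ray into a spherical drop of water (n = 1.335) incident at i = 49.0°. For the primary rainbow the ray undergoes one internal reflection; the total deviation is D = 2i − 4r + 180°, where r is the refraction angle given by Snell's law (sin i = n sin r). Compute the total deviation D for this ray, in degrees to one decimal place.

140.3°

sin r = sin 49.0° / 1.335 = 0.7547/1.335 = 0.5653; r = 34.42°.
D = 2·49.0° − 4·34.42° + 180° = 98.00° − 137.70° + 180° = 140.30°.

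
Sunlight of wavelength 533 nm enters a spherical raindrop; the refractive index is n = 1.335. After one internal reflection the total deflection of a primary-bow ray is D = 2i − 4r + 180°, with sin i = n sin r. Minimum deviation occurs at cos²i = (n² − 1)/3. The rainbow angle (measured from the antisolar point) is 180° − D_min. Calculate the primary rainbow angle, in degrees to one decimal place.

41.8°

cos²i = (1.78222 − 1)/3 = 0.26074; i = arccos(0.51063) = 59.294°.
sin r = sin 59.294°/1.335 = 0.64405; r = 40.094°.
D_min = 2·59.294° − 4·40.094° + 180° = 138.212°.
Rainbow angle = 180° − D_min = 41.788°.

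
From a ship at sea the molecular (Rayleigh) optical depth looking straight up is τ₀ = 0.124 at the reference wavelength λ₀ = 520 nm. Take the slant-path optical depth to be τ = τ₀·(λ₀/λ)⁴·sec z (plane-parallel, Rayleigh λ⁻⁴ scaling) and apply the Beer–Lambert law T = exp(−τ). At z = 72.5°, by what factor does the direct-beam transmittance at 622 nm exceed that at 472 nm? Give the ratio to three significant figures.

1.50

Airmass: sec 72.5° = 3.3255.
τ(622 nm) = 0.124 × (520/622)⁴ × 3.3255 = 0.124 × 0.4885 × 3.3255 = 0.2014.
τ(472 nm) = 0.124 × (520/472)⁴ × 3.3255 = 0.124 × 1.4731 × 3.3255 = 0.6075.
T(622)/T(472) = exp(τ_B − τ_A) = exp(0.4060) = 1.5009.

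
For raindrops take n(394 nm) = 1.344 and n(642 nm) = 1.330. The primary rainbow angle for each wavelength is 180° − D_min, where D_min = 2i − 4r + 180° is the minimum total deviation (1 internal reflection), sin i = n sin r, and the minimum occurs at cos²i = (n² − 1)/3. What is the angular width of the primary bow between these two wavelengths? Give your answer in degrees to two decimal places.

At 394 nm (n = 1.344): cos²i = 0.26878 → i = 58.772°, r = 39.512°, D_min = 139.495°, rainbow angle = 40.505°.
At 642 nm (n = 1.330): cos²i = 0.25630 → i = 59.585°, r = 40.422°, D_min = 137.484°, rainbow angle = 42.516°.
Angular width = |40.505° − 42.516°| = 2.011°.

2.01°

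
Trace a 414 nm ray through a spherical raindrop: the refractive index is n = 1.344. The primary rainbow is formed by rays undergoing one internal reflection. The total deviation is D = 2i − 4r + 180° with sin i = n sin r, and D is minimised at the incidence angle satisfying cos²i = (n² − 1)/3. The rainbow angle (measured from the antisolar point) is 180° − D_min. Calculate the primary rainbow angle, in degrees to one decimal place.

40.5°

cos²i = (1.80634 − 1)/3 = 0.26878; i = arccos(0.51844) = 58.772°.
sin r = sin 58.772°/1.344 = 0.63625; r = 39.512°.
D_min = 2·58.772° − 4·39.512° + 180° = 139.495°.
Rainbow angle = 180° − D_min = 40.505°.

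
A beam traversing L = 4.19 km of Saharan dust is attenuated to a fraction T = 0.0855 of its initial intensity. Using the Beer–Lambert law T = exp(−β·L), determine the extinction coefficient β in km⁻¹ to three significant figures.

Beer–Lambert: T = exp(−βL) ⇒ β = −ln(T)/L = −ln(0.0855)/4.19 = 2.4592/4.19 = 0.5869 km⁻¹.

0.587 km⁻¹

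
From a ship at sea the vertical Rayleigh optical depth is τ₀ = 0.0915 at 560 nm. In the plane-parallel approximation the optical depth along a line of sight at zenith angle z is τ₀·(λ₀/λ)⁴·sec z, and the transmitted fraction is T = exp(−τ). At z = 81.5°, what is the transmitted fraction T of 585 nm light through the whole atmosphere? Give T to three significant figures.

sec 81.5° = 6.7655.
τ = 0.0915 × (560/585)⁴ × 6.7655 = 0.0915 × 0.8397 × 6.7655 = 0.5198.
T = exp(−0.5198) = 0.5946.

0.595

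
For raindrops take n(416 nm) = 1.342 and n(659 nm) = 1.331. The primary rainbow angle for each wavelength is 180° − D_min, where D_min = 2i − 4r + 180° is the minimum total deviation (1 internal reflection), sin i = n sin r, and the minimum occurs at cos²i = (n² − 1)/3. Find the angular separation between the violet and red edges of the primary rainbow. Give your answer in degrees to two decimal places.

1.58°

At 416 nm (n = 1.342): cos²i = 0.26699 → i = 58.888°, r = 39.641°, D_min = 139.213°, rainbow angle = 40.787°.
At 659 nm (n = 1.331): cos²i = 0.25719 → i = 59.527°, r = 40.356°, D_min = 137.630°, rainbow angle = 42.370°.
Angular width = |40.787° − 42.370°| = 1.583°.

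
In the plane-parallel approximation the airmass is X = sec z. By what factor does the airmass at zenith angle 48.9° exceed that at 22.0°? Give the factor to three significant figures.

1.41

X(48.9°)/X(22.0°) = sec 48.9° / sec 22.0° = cos 22.0° / cos 48.9° = 0.9272/0.6574 = 1.4104.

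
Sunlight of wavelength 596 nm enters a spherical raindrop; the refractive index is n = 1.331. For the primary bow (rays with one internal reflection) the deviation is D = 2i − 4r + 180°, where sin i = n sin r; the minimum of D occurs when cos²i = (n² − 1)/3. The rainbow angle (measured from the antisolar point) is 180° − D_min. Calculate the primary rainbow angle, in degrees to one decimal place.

42.4°

cos²i = (1.77156 − 1)/3 = 0.25719; i = arccos(0.50714) = 59.527°.
sin r = sin 59.527°/1.331 = 0.64753; r = 40.356°.
D_min = 2·59.527° − 4·40.356° + 180° = 137.630°.
Rainbow angle = 180° − D_min = 42.370°.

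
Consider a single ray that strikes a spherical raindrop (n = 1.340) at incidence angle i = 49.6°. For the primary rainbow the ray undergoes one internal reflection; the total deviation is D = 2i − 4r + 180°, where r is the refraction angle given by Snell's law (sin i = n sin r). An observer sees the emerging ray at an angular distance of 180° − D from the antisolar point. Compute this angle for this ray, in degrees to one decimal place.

sin r = sin 49.6° / 1.340 = 0.7615/1.340 = 0.5683; r = 34.63°.
D = 2·49.6° − 4·34.63° + 180° = 99.20° − 138.53° + 180° = 140.67°.
Angle from antisolar point = 180° − D = 39.33°.

39.3°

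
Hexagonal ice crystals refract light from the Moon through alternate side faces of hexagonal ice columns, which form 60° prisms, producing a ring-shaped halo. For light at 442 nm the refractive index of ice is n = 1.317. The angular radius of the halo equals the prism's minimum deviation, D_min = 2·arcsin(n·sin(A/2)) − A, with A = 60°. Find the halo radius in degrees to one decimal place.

n·sin(A/2) = 1.317 × sin 30° = 1.317 × 0.5000 = 0.6585.
D_min = 2·arcsin(0.6585) − 60° = 2 × 41.186° − 60° = 22.371°.

22.4°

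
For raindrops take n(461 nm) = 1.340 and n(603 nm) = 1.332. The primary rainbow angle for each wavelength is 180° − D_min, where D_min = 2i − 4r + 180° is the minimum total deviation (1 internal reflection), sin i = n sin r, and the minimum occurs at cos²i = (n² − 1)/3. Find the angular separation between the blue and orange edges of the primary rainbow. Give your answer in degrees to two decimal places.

1.15°

At 461 nm (n = 1.340): cos²i = 0.26520 → i = 59.004°, r = 39.770°, D_min = 138.929°, rainbow angle = 41.071°.
At 603 nm (n = 1.332): cos²i = 0.25807 → i = 59.469°, r = 40.290°, D_min = 137.776°, rainbow angle = 42.224°.
Angular width = |41.071° − 42.224°| = 1.153°.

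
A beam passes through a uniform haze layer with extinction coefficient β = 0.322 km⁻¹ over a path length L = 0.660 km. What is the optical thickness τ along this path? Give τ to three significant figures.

0.213

τ = β·L = 0.322 × 0.660 = 0.2125.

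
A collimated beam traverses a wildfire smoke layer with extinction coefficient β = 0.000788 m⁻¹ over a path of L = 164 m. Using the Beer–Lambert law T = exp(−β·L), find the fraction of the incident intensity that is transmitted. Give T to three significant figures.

τ = β·L = 0.000788 × 164 = 0.1292.
T = exp(−0.1292) = 0.8788.

0.879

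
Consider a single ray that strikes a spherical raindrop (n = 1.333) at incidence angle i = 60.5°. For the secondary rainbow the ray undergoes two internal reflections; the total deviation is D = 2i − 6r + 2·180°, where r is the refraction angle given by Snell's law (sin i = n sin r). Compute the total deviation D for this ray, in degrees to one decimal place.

sin r = sin 60.5° / 1.333 = 0.8704/1.333 = 0.6529; r = 40.76°.
D = 2·60.5° − 6·40.76° + 2·180° = 121.00° − 244.58° + 360° = 236.42°.

236.4°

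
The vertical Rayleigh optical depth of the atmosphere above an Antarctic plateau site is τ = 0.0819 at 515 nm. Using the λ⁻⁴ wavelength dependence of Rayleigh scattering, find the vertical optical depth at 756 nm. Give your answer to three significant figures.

0.0176

τ(756 nm) = τ(515 nm) × (515/756)⁴ = 0.0819 × (0.6812)⁴ = 0.0819 × 0.2153 = 0.0176.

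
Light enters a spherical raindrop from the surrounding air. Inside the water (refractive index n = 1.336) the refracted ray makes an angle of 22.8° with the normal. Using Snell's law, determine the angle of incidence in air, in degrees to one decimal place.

31.2°

Snell: sin θ_i = n · sin θ_r = 1.336 × sin 22.8° = 1.336 × 0.3875 = 0.5177.
θ_i = arcsin(0.5177) = 31.18°.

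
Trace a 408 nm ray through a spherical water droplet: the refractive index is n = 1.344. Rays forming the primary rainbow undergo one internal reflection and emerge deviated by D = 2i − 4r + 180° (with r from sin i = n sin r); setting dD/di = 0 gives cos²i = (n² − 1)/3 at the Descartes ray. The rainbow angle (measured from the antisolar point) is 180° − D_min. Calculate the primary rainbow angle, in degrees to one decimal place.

40.5°

cos²i = (1.80634 − 1)/3 = 0.26878; i = arccos(0.51844) = 58.772°.
sin r = sin 58.772°/1.344 = 0.63625; r = 39.512°.
D_min = 2·58.772° − 4·39.512° + 180° = 139.495°.
Rainbow angle = 180° − D_min = 40.505°.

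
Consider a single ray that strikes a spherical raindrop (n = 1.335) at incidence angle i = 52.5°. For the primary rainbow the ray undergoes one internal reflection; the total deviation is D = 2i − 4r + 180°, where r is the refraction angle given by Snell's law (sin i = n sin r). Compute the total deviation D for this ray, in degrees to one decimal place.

139.2°

sin r = sin 52.5° / 1.335 = 0.7934/1.335 = 0.5943; r = 36.46°.
D = 2·52.5° − 4·36.46° + 180° = 105.00° − 145.84° + 180° = 139.16°.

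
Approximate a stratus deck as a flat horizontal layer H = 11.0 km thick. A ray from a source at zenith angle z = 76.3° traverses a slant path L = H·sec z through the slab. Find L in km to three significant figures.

46.4 km

sec z = 1/cos 76.3° = 4.2223.
L = 11.0 × 4.2223 = 46.445 km.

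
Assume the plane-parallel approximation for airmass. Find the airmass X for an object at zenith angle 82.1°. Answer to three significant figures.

7.28

X = sec z = 1/cos 82.1° = 1/0.1374 = 7.2757.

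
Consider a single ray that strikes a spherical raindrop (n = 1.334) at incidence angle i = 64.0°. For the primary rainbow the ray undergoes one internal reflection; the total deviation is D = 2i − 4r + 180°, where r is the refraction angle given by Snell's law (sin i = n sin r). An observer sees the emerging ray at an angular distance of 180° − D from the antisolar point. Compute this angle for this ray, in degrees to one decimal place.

sin r = sin 64.0° / 1.334 = 0.8988/1.334 = 0.6738; r = 42.36°.
D = 2·64.0° − 4·42.36° + 180° = 128.00° − 169.43° + 180° = 138.57°.
Angle from antisolar point = 180° − D = 41.43°.

41.4°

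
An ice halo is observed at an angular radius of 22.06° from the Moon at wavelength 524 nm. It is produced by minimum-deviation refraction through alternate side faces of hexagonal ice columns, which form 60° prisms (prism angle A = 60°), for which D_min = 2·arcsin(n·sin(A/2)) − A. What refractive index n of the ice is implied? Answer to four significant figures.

Rearranging: n = sin((D_min + A)/2) / sin(A/2).
(D_min + A)/2 = (22.06° + 60°)/2 = 41.030°.
n = sin 41.030° / sin 30° = 0.6565 / 0.5000 = 1.3129.

1.313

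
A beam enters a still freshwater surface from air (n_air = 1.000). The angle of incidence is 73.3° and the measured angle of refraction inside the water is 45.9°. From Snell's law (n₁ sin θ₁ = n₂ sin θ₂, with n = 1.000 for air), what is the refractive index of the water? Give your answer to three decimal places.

1.334

n = sin θ_i / sin θ_r = sin 73.3° / sin 45.9° = 0.9578 / 0.7181 = 1.3338.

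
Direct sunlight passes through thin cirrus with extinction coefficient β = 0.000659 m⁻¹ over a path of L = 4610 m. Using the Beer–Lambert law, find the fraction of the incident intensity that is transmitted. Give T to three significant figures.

0.0479

τ = β·L = 0.000659 × 4610 = 3.0380.
T = exp(−3.0380) = 0.0479.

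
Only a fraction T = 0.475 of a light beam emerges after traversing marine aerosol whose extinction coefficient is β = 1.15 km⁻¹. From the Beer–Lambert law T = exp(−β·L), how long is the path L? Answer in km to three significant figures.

0.647 km

Beer–Lambert: T = exp(−βL) ⇒ L = −ln(T)/β = −ln(0.475)/1.15 = 0.7444/1.15 = 0.6473 km.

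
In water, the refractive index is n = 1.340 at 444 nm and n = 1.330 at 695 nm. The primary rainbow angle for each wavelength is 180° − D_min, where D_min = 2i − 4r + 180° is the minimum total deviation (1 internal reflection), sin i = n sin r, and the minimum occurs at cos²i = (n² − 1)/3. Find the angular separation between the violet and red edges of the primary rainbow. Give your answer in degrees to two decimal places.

At 444 nm (n = 1.340): cos²i = 0.26520 → i = 59.004°, r = 39.770°, D_min = 138.929°, rainbow angle = 41.071°.
At 695 nm (n = 1.330): cos²i = 0.25630 → i = 59.585°, r = 40.422°, D_min = 137.484°, rainbow angle = 42.516°.
Angular width = |41.071° − 42.516°| = 1.445°.

1.45°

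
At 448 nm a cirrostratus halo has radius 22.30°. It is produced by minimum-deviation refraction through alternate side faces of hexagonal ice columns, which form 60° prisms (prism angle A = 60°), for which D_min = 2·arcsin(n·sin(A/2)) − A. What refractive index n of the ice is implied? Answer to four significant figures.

Rearranging: n = sin((D_min + A)/2) / sin(A/2).
(D_min + A)/2 = (22.30° + 60°)/2 = 41.150°.
n = sin 41.150° / sin 30° = 0.6580 / 0.5000 = 1.3161.

1.316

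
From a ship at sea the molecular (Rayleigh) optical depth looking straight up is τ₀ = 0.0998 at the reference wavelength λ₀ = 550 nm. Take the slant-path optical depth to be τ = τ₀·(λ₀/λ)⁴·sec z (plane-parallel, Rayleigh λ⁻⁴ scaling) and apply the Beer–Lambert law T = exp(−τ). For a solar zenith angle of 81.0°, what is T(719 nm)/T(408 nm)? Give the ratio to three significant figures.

6.61

Airmass: sec 81.0° = 6.3925.
τ(719 nm) = 0.0998 × (550/719)⁴ × 6.3925 = 0.0998 × 0.3424 × 6.3925 = 0.2184.
τ(408 nm) = 0.0998 × (550/408)⁴ × 6.3925 = 0.0998 × 3.3023 × 6.3925 = 2.1067.
T(719)/T(408) = exp(τ_B − τ_A) = exp(1.8883) = 6.6080.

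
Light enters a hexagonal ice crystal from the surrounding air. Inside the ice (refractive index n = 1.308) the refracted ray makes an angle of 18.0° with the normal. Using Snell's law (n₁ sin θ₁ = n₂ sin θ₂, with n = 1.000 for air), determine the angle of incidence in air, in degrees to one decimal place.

23.8°

Snell: sin θ_i = n · sin θ_r = 1.308 × sin 18.0° = 1.308 × 0.3090 = 0.4042.
θ_i = arcsin(0.4042) = 23.84°.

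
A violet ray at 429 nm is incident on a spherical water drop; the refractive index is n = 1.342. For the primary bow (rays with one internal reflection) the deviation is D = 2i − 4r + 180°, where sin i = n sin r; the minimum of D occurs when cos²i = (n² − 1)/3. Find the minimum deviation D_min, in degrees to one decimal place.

cos²i = (1.80096 − 1)/3 = 0.26699; i = arccos(0.51671) = 58.888°.
sin r = sin 58.888°/1.342 = 0.63797; r = 39.641°.
D_min = 2·58.888° − 4·39.641° + 180° = 139.213°.

139.2°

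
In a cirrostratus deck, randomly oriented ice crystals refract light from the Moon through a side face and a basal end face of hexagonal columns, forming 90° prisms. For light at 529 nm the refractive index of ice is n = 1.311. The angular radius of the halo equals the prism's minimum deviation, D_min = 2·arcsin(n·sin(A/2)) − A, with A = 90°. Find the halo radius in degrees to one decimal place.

45.9°

n·sin(A/2) = 1.311 × sin 45° = 1.311 × 0.7071 = 0.9270.
D_min = 2·arcsin(0.9270) − 90° = 2 × 67.974° − 90° = 45.949°.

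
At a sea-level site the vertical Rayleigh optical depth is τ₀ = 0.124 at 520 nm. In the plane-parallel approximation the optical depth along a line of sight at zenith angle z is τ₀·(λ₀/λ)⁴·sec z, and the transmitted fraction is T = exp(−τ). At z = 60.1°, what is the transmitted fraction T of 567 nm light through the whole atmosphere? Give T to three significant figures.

sec 60.1° = 2.0061.
τ = 0.124 × (520/567)⁴ × 2.0061 = 0.124 × 0.7074 × 2.0061 = 0.1760.
T = exp(−0.1760) = 0.8386.

0.839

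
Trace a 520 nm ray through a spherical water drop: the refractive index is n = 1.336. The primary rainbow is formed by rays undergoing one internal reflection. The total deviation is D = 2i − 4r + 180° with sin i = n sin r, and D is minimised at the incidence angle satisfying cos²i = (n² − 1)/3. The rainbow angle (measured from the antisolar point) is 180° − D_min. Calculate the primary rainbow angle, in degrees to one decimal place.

41.6°

cos²i = (1.78490 − 1)/3 = 0.26163; i = arccos(0.51150) = 59.236°.
sin r = sin 59.236°/1.336 = 0.64318; r = 40.029°.
D_min = 2·59.236° − 4·40.029° + 180° = 138.356°.
Rainbow angle = 180° − D_min = 41.644°.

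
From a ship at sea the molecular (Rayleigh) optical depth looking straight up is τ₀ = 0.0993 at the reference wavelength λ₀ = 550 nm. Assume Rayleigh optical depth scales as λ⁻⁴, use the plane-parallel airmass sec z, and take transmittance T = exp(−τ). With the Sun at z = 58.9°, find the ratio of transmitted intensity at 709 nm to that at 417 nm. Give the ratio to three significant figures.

1.67

Airmass: sec 58.9° = 1.9360.
τ(709 nm) = 0.0993 × (550/709)⁴ × 1.9360 = 0.0993 × 0.3621 × 1.9360 = 0.0696.
τ(417 nm) = 0.0993 × (550/417)⁴ × 1.9360 = 0.0993 × 3.0263 × 1.9360 = 0.5818.
T(709)/T(417) = exp(τ_B − τ_A) = exp(0.5122) = 1.6689.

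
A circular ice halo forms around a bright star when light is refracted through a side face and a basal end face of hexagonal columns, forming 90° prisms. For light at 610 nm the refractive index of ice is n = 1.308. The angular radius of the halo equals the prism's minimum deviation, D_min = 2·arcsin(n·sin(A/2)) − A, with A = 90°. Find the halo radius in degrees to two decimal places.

n·sin(A/2) = 1.308 × sin 45° = 1.308 × 0.7071 = 0.9249.
D_min = 2·arcsin(0.9249) − 90° = 2 × 67.653° − 90° = 45.305°.

45.31°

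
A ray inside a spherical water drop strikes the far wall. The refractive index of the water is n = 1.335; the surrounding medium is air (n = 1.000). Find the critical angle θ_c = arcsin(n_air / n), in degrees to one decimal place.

48.5°

sin θ_c = n_air / n = 1.000 / 1.335 = 0.7491.
θ_c = arcsin(0.7491) = 48.51°.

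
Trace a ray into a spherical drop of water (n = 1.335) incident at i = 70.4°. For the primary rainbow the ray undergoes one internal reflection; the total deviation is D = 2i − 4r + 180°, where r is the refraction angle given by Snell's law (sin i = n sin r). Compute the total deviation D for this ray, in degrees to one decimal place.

141.3°

sin r = sin 70.4° / 1.335 = 0.9421/1.335 = 0.7057; r = 44.88°.
D = 2·70.4° − 4·44.88° + 180° = 140.80° − 179.53° + 180° = 141.27°.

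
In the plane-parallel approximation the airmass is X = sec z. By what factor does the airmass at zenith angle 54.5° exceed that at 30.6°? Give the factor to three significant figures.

X(54.5°)/X(30.6°) = sec 54.5° / sec 30.6° = cos 30.6° / cos 54.5° = 0.8607/0.5807 = 1.4822.

1.48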